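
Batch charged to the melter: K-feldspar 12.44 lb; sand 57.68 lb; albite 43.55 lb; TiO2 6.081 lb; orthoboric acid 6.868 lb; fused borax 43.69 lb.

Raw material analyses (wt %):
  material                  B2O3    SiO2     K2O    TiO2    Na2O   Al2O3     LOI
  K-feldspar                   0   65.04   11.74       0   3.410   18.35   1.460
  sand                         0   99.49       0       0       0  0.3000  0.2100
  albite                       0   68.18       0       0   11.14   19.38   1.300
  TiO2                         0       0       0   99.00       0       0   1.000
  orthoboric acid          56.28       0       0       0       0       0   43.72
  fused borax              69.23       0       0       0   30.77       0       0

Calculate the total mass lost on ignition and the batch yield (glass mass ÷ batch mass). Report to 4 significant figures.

LOI loss = 3.932 lb; glass = 166.4 lb; yield = 97.69%

Each numeric step keeps full float precision at all times; the intermediate values appear (rounded to four significant digits) in the printout — exactly one rounding goes into each reported number. Derived quantities (the yield, the six compositions, ignition loss, glass mass, totals) are carried from the weighed amounts at 166.4 lb of glass in full float precision, as set out in the problem or answer text.
LOI of each material in turn:
  K-feldspar: 12.44 × 0.01460 = 0.1816 lb
  sand: 57.68 × 0.002100 = 0.1211 lb
  albite: 43.55 × 0.01300 = 0.5661 lb
  TiO2: 6.081 × 0.01000 = 0.06081 lb
  orthoboric acid: 6.868 × 0.4372 = 3.003 lb
  fused borax: 43.69 × 0 = 0 lb
Total LOI = 3.932 lb
Glass = batch − LOI = 170.3 − 3.932 = 166.4 lb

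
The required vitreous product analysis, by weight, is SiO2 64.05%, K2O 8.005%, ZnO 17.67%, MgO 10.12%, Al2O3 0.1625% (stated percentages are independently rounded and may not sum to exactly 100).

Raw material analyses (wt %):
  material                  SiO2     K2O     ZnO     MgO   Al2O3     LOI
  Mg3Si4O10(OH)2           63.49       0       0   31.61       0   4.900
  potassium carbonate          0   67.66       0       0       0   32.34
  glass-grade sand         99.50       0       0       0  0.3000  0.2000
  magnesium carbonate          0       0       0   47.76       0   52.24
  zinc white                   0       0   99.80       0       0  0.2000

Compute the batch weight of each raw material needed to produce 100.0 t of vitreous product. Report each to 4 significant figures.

Batch per 100.0 t vitreous product:
  Mg3Si4O10(OH)2: 15.99 t
  potassium carbonate: 11.83 t
  glass-grade sand: 54.17 t
  magnesium carbonate: 10.60 t
  zinc white: 17.71 t
Total batch = 110.3 t; LOI loss = 10.29 t; yield = 90.67%

Rounding to four significant digits extends to each mid-chain value as displayed. All internal work maintains exact precision through the solve. A single rounding yields each reported figure. Derived quantities (the five compositions, totals, the yield, net glass mass, ignition loss) are computed starting from the weights per 100.0 t of glass at full precision, as quoted within question or answer.
Oxide-by-oxide targets in 100.0 t vitreous product:
  SiO2: 64.05% × 100.0 = 64.05 t
  K2O: 8.005% × 100.0 = 8.005 t
  ZnO: 17.67% × 100.0 = 17.67 t
  MgO: 10.12% × 100.0 = 10.12 t
  Al2O3: 0.1625% × 100.0 = 0.1625 t
Balance tally, oxide-wise, from the weights as reported, versus the basis set out (summed amounts equal target values modulo rounding of the values):
  SiO2: 15.99·0.6349 + 54.17·0.9950 = 64.05 t (target 64.05 t)
  K2O: 11.83·0.6766 = 8.004 t (target 8.005 t)
  ZnO: 17.71·0.9980 = 17.67 t (target 17.67 t)
  MgO: 15.99·0.3161 + 10.60·0.4776 = 10.12 t (target 10.12 t)
  Al2O3: 54.17·0.003000 = 0.1625 t (target 0.1625 t)
Glass-mass bookkeeping: net batch after ignition = 100.0 t (the targets, summed, come to 100.0 t; stated basis 100.0 t — any gap is answer rounding).
Adding the batch up: Σ batch = 110.3 t; LOI loss = Σ batch·LOI = 10.29 t; as yield: glass ÷ batch → 90.67%.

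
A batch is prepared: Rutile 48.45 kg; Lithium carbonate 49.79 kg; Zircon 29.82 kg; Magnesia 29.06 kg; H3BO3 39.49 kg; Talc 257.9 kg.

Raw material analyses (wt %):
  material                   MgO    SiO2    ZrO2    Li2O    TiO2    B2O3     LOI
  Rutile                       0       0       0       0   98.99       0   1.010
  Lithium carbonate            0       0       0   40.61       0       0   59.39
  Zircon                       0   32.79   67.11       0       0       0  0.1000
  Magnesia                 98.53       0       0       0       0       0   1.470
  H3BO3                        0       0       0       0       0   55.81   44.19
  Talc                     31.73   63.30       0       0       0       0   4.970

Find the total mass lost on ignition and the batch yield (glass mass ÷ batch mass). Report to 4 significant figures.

Intermediates are printed rounded to four significant figures in the working; all internal work holds full precision through the solve — every reported figure is rounded exactly once; all derived quantities (net glass mass, the yield, totals, ignition loss, six oxide percentages) are carried at exact precision from the weighed amounts on 393.7 kg of glass, exactly as printed in either problem or answer.
LOI of each material in turn:
  Rutile: 48.45 × 0.01010 = 0.4893 kg
  Lithium carbonate: 49.79 × 0.5939 = 29.57 kg
  Zircon: 29.82 × 0.001000 = 0.02982 kg
  Magnesia: 29.06 × 0.01470 = 0.4272 kg
  H3BO3: 39.49 × 0.4419 = 17.45 kg
  Talc: 257.9 × 0.04970 = 12.82 kg
Total LOI = 60.78 kg
Glass = batch − LOI = 454.5 − 60.78 = 393.7 kg

LOI loss = 60.78 kg; glass = 393.7 kg; yield = 86.63%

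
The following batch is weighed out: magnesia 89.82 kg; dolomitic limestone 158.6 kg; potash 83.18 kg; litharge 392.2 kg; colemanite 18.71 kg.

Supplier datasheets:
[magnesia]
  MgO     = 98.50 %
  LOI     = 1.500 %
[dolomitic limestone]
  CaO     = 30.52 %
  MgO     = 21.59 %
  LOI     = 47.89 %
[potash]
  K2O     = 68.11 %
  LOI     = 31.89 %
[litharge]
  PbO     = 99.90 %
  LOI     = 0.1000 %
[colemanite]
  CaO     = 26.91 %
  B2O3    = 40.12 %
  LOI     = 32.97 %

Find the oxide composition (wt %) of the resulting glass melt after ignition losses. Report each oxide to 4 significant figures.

Every computation carries exact precision end to end. In-progress results are shown, rounded to four significant figures, as written; each reported result takes just one rounding; derived quantities, which include the yield, net glass mass, ignition loss, the five compositions, totals, are carried in full float precision, as written in the problem or answer text, from the batch weights for 632.1 kg of glass.
Oxide-by-oxide delivered mass:
  CaO: 158.6·0.3052 + 18.71·0.2691 = 53.44 kg
  B2O3: 18.71·0.4012 = 7.506 kg
  MgO: 89.82·0.9850 + 158.6·0.2159 = 122.7 kg
  K2O: 83.18·0.6811 = 56.65 kg
  PbO: 392.2·0.9990 = 391.8 kg
LOI: 89.82·0.01500 + 158.6·0.4789 + 83.18·0.3189 + 392.2·0.001000 + 18.71·0.3297 = 110.4 kg
batch − LOI leaves glass = 742.5 − 110.4 = 632.1 kg (matching Σ of the oxides)
wt % = oxide mass / glass mass × 100

Glass mass = 632.1 kg (batch 742.5 − LOI 110.4).
Composition: CaO 8.454%, B2O3 1.188%, MgO 19.41%, K2O 8.962%, PbO 61.98%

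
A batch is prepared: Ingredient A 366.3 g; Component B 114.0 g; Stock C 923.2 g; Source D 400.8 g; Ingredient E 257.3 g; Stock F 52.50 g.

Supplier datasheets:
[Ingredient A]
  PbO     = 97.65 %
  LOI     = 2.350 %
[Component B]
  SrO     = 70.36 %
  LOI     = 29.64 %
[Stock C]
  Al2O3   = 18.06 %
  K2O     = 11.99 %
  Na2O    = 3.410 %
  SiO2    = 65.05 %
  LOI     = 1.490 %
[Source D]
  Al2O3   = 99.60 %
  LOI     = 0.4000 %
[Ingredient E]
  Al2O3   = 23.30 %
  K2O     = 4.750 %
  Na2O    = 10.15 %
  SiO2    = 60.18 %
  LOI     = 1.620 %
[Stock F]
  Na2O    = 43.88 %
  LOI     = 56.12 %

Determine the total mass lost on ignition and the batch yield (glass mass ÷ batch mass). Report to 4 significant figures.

Intermediates are printed, rounded to four significant figures, between the steps. The working math maintains full float precision through every step; each reported result undergoes a single rounding — the derived quantities (six oxide percentages, totals, glass mass, the yield, ignition loss) are carried starting from the weights per 2023 g of glass in exact precision, as written in either problem or answer.
Each material's LOI contribution:
  Ingredient A: 366.3 × 0.02350 = 8.608 g
  Component B: 114.0 × 0.2964 = 33.79 g
  Stock C: 923.2 × 0.01490 = 13.76 g
  Source D: 400.8 × 0.004000 = 1.603 g
  Ingredient E: 257.3 × 0.01620 = 4.168 g
  Stock F: 52.50 × 0.5612 = 29.46 g
Total LOI = 91.39 g
Glass = batch − LOI = 2114 − 91.39 = 2023 g

LOI loss = 91.39 g; glass = 2023 g; yield = 95.68%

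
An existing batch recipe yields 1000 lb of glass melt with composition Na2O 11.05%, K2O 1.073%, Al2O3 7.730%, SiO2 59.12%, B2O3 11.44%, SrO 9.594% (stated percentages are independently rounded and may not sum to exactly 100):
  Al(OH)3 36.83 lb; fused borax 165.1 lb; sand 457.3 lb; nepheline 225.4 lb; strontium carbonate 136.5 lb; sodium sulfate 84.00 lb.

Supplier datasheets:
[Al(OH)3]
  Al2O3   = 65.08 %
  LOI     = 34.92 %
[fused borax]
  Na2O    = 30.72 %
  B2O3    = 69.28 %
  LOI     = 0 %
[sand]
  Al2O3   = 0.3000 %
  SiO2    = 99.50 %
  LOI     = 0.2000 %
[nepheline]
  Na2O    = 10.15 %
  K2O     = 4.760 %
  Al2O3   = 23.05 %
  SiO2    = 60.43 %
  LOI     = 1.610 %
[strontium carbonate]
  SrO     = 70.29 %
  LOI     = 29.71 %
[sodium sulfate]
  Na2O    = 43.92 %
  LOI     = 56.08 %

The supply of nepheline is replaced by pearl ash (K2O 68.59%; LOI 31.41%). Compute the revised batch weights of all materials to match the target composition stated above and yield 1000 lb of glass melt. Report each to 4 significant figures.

Revised batch per 1000 lb glass melt:
  Al(OH)3: 116.0 lb
  fused borax: 165.1 lb
  sand: 594.2 lb
  pearl ash: 15.64 lb
  strontium carbonate: 136.5 lb
  sodium sulfate: 136.1 lb
Total batch = 1164 lb; LOI loss = 163.5 lb

Each numeric step holds full float precision all the way through — in-progress results are displayed, rounded to 4 significant digits, as written; each reported value takes exactly one rounding; derived quantities (yield, totals, net glass mass, six oxide percentages, ignition loss) are recomputed in exact precision using the weight values at 1000 lb of glass as given in problem or answer.
Per-oxide target masses for 1000 lb glass melt:
  Na2O: 11.05% × 1000 = 110.5 lb
  K2O: 1.073% × 1000 = 10.73 lb
  Al2O3: 7.730% × 1000 = 77.30 lb
  SiO2: 59.12% × 1000 = 591.2 lb
  B2O3: 11.44% × 1000 = 114.4 lb
  SrO: 9.594% × 1000 = 95.94 lb
Verifying the oxide balance applying the batch weights above, versus the basis set out (oxide sums agree with the targets once rounding is allowed for):
  Na2O: 165.1·0.3072 + 136.1·0.4392 = 110.5 lb (target 110.5 lb)
  K2O: 15.64·0.6859 = 10.73 lb (target 10.73 lb)
  Al2O3: 116.0·0.6508 + 594.2·0.003000 = 77.28 lb (target 77.30 lb)
  SiO2: 594.2·0.9950 = 591.2 lb (target 591.2 lb)
  B2O3: 165.1·0.6928 = 114.4 lb (target 114.4 lb)
  SrO: 136.5·0.7029 = 95.95 lb (target 95.94 lb)
Glass-mass closure: batch total minus LOI = 1000 lb (oxide target masses add up to 1000 lb; with the basis standing at 1000 lb — any gap is answer rounding).
Summing the batch: Σ batch = 1164 lb; ignition loss, Σ(batch × LOI) = 163.5 lb; as yield: glass ÷ batch → 85.95%.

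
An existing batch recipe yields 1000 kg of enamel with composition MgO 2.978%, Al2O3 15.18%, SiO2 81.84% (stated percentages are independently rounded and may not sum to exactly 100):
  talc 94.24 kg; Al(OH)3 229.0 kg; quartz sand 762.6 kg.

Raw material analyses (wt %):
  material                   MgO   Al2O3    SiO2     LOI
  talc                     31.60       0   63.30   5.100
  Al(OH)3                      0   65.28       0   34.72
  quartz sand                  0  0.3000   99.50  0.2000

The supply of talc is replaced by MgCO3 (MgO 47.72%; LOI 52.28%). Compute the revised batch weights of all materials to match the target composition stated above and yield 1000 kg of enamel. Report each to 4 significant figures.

In-progress results are shown, rounded to 4 significant figures, in the printout — each numeric step holds exact precision throughout. Each reported value takes just one rounding — derived quantities, including the totals, ignition loss, net glass mass, the yield, the three compositions, are re-derived from the weighed amounts for 1000 kg of glass at exact precision as written in either problem or answer.
The oxide mass targets at 1000 kg enamel:
  MgO: 2.978% × 1000 = 29.78 kg
  Al2O3: 15.18% × 1000 = 151.8 kg
  SiO2: 81.84% × 1000 = 818.4 kg
Mass-balance tally per oxide with the batch weights as given, versus the basis set out (oxide sums agree with the targets within answer rounding):
  MgO: 62.41·0.4772 = 29.78 kg (target 29.78 kg)
  Al2O3: 228.8·0.6528 + 822.5·0.003000 = 151.8 kg (target 151.8 kg)
  SiO2: 822.5·0.9950 = 818.4 kg (target 818.4 kg)
Glass-mass bookkeeping: batch total minus LOI = 1000 kg (per-oxide target masses sum to 1000 kg; basis as stated: 1000 kg — deltas are rounding alone).
Whole-batch sum: Σ batch = 1114 kg; loss to ignition Σ batch·LOI = 113.7 kg; the yield ratio, glass ÷ batch: 89.79%.

Revised batch per 1000 kg enamel:
  MgCO3: 62.41 kg
  Al(OH)3: 228.8 kg
  quartz sand: 822.5 kg
Total batch = 1114 kg; LOI loss = 113.7 kg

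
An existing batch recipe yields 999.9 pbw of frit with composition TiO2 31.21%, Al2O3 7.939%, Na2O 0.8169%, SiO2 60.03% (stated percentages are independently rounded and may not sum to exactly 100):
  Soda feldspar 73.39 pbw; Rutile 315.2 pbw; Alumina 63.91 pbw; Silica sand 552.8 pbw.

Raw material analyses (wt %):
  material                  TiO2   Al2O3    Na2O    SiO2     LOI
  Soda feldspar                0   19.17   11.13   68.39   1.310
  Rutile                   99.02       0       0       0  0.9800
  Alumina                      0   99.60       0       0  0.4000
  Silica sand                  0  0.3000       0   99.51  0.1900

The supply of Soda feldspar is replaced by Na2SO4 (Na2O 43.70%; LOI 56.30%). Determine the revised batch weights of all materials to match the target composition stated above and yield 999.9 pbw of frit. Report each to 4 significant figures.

Revised batch per 999.9 pbw frit:
  Na2SO4: 18.69 pbw
  Rutile: 315.2 pbw
  Alumina: 77.88 pbw
  Silica sand: 603.2 pbw
Total batch = 1015 pbw; LOI loss = 15.07 pbw

Intermediates are printed (rounded to 4 significant digits) in the working. Each numeric step keeps full precision at all times — exactly one rounding is applied to every reported value; all derived quantities, including yield, four oxide percentages, LOI, the totals, glass mass, are recomputed from the weighed amounts on 999.9 pbw of glass at full float precision, as quoted within the problem or the answer.
Oxide-by-oxide targets in 999.9 pbw frit:
  TiO2: 31.21% × 999.9 = 312.1 pbw
  Al2O3: 7.939% × 999.9 = 79.38 pbw
  Na2O: 0.8169% × 999.9 = 8.168 pbw
  SiO2: 60.03% × 999.9 = 600.2 pbw
Verifying the oxide balance with the batch weights as given, for the quoted basis mass (sum by sum, the targets are met up to rounding of the answer):
  TiO2: 315.2·0.9902 = 312.1 pbw (target 312.1 pbw)
  Al2O3: 77.88·0.9960 + 603.2·0.003000 = 79.38 pbw (target 79.38 pbw)
  Na2O: 18.69·0.4370 = 8.168 pbw (target 8.168 pbw)
  SiO2: 603.2·0.9951 = 600.2 pbw (target 600.2 pbw)
Glass-mass bookkeeping: total charge less LOI = 999.9 pbw (per-oxide target masses sum to 999.9 pbw; against the stated basis, 999.9 pbw — rounding explains the deltas).
Adding the batch up: Σ batch = 1015 pbw; ignition loss, Σ(batch × LOI) = 15.07 pbw; as yield: glass ÷ batch → 98.52%.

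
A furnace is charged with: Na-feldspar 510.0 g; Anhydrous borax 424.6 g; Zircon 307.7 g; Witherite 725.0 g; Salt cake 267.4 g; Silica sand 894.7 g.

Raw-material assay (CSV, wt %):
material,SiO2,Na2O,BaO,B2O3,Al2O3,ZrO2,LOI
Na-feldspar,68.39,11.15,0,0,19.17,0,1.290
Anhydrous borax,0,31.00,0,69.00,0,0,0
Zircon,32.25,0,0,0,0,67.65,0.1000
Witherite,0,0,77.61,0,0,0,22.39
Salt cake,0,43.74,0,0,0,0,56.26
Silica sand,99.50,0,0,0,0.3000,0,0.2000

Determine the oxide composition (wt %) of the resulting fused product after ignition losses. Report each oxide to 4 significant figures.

Glass mass = 2808 g (batch 3129 − LOI 321.4).
Composition: SiO2 47.66%, Na2O 10.88%, BaO 20.04%, B2O3 10.43%, Al2O3 3.577%, ZrO2 7.413%

All internal work maintains full precision end to end — values along the way are displayed (rounded to four significant digits) alongside each step. Every reported result takes a single rounding — derived quantities (LOI, yield, glass mass, the totals, six oxide percentages) are computed using the weight values on 2808 g of glass at exact precision, exactly as printed in the question or the answer.
Delivered oxide masses:
  SiO2: 510.0·0.6839 + 307.7·0.3225 + 894.7·0.9950 = 1338 g
  Na2O: 510.0·0.1115 + 424.6·0.3100 + 267.4·0.4374 = 305.5 g
  BaO: 725.0·0.7761 = 562.7 g
  B2O3: 424.6·0.6900 = 293.0 g
  Al2O3: 510.0·0.1917 + 894.7·0.003000 = 100.5 g
  ZrO2: 307.7·0.6765 = 208.2 g
LOI: 510.0·0.01290 + 307.7·0.001000 + 725.0·0.2239 + 267.4·0.5626 + 894.7·0.002000 = 321.4 g
Resulting glass, batch − LOI: 3129 − 321.4 = 2808 g (equal to the oxide-mass sum)
wt %: oxide over glass, times 100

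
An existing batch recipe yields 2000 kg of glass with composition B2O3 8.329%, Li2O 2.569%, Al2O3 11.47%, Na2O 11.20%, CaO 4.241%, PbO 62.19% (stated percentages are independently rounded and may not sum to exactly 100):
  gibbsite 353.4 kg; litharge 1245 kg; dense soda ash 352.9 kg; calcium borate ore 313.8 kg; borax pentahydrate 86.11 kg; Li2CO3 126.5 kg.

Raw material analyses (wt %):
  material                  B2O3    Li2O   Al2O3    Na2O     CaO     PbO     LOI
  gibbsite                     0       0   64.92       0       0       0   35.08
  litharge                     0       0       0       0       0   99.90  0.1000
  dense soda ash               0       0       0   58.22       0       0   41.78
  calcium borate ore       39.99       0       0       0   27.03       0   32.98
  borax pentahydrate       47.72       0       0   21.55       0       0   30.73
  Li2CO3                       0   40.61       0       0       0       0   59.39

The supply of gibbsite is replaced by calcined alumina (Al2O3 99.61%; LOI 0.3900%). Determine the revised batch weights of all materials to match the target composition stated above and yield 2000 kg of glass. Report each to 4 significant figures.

Each numeric step maintains exact precision at all times; in-progress results are shown, rounded to four significant figures, within the worked lines — each reported number is rounded a single time — the derived quantities (yield, LOI, the six compositions, net glass mass, the totals) are re-derived from the batch weights for 2000 kg of glass at full float precision as they appear in question or answer.
Target masses of each oxide per 2000 kg glass:
  B2O3: 8.329% × 2000 = 166.6 kg
  Li2O: 2.569% × 2000 = 51.38 kg
  Al2O3: 11.47% × 2000 = 229.4 kg
  Na2O: 11.20% × 2000 = 224.0 kg
  CaO: 4.241% × 2000 = 84.82 kg
  PbO: 62.19% × 2000 = 1244 kg
Per-oxide balance check given the weights on record, relative to the basis at hand (sums match the target masses given rounding of the digits):
  B2O3: 313.8·0.3999 + 86.11·0.4772 = 166.6 kg (target 166.6 kg)
  Li2O: 126.5·0.4061 = 51.37 kg (target 51.38 kg)
  Al2O3: 230.3·0.9961 = 229.4 kg (target 229.4 kg)
  Na2O: 352.9·0.5822 + 86.11·0.2155 = 224.0 kg (target 224.0 kg)
  CaO: 313.8·0.2703 = 84.82 kg (target 84.82 kg)
  PbO: 1245·0.9990 = 1244 kg (target 1244 kg)
Glass-mass sanity pass: the batch minus its LOI: 2000 kg (the Σ of target masses is 2000 kg; basis as stated: 2000 kg — deltas are rounding alone).
Adding the batch up: Σ batch = 2355 kg; LOI loss = Σ batch·LOI = 354.7 kg; glass ÷ batch gives a yield of 84.94%.

Revised batch per 2000 kg glass:
  calcined alumina: 230.3 kg
  litharge: 1245 kg
  dense soda ash: 352.9 kg
  calcium borate ore: 313.8 kg
  borax pentahydrate: 86.11 kg
  Li2CO3: 126.5 kg
Total batch = 2355 kg; LOI loss = 354.7 kg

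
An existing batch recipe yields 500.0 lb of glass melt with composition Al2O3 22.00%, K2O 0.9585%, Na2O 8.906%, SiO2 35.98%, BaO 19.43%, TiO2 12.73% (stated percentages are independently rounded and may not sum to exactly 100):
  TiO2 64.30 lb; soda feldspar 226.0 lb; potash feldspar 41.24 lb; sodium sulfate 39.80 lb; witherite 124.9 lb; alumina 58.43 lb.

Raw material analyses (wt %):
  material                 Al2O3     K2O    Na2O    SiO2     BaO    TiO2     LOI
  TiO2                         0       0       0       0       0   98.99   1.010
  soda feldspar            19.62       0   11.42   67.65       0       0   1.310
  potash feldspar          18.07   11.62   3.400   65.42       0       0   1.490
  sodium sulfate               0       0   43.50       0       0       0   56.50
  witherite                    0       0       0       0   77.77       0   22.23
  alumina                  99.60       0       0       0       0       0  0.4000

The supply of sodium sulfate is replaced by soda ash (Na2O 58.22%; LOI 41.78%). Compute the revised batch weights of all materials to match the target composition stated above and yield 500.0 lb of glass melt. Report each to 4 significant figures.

Revised batch per 500.0 lb glass melt:
  TiO2: 64.30 lb
  soda feldspar: 226.0 lb
  potash feldspar: 41.24 lb
  soda ash: 29.74 lb
  witherite: 124.9 lb
  alumina: 58.43 lb
Total batch = 544.6 lb; LOI loss = 44.65 lb

Each numeric step holds full float precision in all steps; in-progress results appear with 4-significant-figure rounding on the page; a single rounding yields every reported value. The derived quantities are re-derived at full float precision (ignition loss, net glass mass, totals, six oxide percentages, the yield) from the batch weights for 500.0 lb of glass as quoted within either problem or answer.
Target oxide masses per 500.0 lb glass melt:
  Al2O3: 22.00% × 500.0 = 110.0 lb
  K2O: 0.9585% × 500.0 = 4.792 lb
  Na2O: 8.906% × 500.0 = 44.53 lb
  SiO2: 35.98% × 500.0 = 179.9 lb
  BaO: 19.43% × 500.0 = 97.15 lb
  TiO2: 12.73% × 500.0 = 63.65 lb
Per-oxide balance check given the weights on record, against the basis in use (delivered sums recover each target modulo rounding of the values):
  Al2O3: 226.0·0.1962 + 41.24·0.1807 + 58.43·0.9960 = 110.0 lb (target 110.0 lb)
  K2O: 41.24·0.1162 = 4.792 lb (target 4.792 lb)
  Na2O: 226.0·0.1142 + 41.24·0.03400 + 29.74·0.5822 = 44.53 lb (target 44.53 lb)
  SiO2: 226.0·0.6765 + 41.24·0.6542 = 179.9 lb (target 179.9 lb)
  BaO: 124.9·0.7777 = 97.13 lb (target 97.15 lb)
  TiO2: 64.30·0.9899 = 63.65 lb (target 63.65 lb)
Glass-mass bookkeeping: net batch after ignition = 500.0 lb (summing oxide targets gives 500.0 lb; versus the stated basis of 500.0 lb — differing by rounding only).
Whole-batch sum: Σ batch = 544.6 lb; LOI removed, Σ of batch·LOI: 44.65 lb; yield = glass ÷ total batch = 91.80%.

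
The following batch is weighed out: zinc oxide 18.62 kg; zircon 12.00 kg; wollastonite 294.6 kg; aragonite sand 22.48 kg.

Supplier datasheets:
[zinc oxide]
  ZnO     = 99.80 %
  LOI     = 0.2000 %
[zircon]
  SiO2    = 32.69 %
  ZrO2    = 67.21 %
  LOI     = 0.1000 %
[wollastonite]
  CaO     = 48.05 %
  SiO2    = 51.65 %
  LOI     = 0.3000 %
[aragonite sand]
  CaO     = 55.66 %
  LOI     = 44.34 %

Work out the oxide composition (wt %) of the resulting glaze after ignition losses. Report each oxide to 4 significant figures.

Glass mass = 336.8 kg (batch 347.7 − LOI 10.90).
Composition: CaO 45.74%, SiO2 46.34%, ZnO 5.517%, ZrO2 2.395%

Working values are displayed, rounded to four significant figures, within the worked lines; every computation keeps full precision from start to finish; exactly one rounding lands on every reported number — derived quantities (net glass mass, ignition loss, yield, the four compositions, totals) are recomputed using the weight values per 336.8 kg of glass in exact precision as they appear in question or answer.
Mass of each oxide from the mix:
  CaO: 294.6·0.4805 + 22.48·0.5566 = 154.1 kg
  SiO2: 12.00·0.3269 + 294.6·0.5165 = 156.1 kg
  ZnO: 18.62·0.9980 = 18.58 kg
  ZrO2: 12.00·0.6721 = 8.065 kg
LOI: 18.62·0.002000 + 12.00·0.001000 + 294.6·0.003000 + 22.48·0.4434 = 10.90 kg
batch − LOI leaves glass = 347.7 − 10.90 = 336.8 kg (consistent with Σ oxide mass)
wt %: oxide over glass, times 100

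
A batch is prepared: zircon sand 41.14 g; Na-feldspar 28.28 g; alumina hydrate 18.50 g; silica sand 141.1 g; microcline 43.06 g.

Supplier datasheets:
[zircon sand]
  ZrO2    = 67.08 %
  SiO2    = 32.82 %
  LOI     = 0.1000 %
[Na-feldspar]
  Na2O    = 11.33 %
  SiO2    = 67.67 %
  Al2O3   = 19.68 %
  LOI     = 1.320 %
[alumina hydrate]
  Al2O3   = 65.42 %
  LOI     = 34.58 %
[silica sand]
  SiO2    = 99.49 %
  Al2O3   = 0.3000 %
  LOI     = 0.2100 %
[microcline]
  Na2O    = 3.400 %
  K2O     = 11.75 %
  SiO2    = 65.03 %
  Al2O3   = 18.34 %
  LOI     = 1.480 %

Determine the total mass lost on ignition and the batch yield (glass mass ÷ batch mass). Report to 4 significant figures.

LOI loss = 7.745 g; glass = 264.3 g; yield = 97.15%

All arithmetic holds full float precision in every operation. In-progress results appear with 4-significant-figure rounding when written out — a single rounding produces each reported figure. Derived quantities, which include glass mass, LOI, yield, the totals, the five compositions, are computed at full precision, exactly as printed in the problem or answer text, from the weighed amounts at 264.3 g of glass.
Each material's LOI contribution:
  zircon sand: 41.14 × 0.001000 = 0.04114 g
  Na-feldspar: 28.28 × 0.01320 = 0.3733 g
  alumina hydrate: 18.50 × 0.3458 = 6.397 g
  silica sand: 141.1 × 0.002100 = 0.2963 g
  microcline: 43.06 × 0.01480 = 0.6373 g
Total LOI = 7.745 g
Glass = batch − LOI = 272.1 − 7.745 = 264.3 g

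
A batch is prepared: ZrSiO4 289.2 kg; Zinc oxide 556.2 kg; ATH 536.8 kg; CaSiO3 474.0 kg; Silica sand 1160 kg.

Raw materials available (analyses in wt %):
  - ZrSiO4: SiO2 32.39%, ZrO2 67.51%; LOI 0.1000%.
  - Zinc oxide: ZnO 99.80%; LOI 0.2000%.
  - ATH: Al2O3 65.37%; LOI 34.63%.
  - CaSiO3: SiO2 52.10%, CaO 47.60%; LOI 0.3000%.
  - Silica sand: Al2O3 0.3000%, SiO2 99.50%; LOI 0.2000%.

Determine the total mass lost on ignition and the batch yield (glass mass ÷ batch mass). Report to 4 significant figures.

Each numeric step carries exact precision at each step. Mid-chain values appear rounded to 4 significant digits when written out. Exactly one rounding goes into each reported figure; the derived quantities are recomputed at exact precision (ignition loss, the yield, five oxide percentages, totals, net glass mass) using the weight values for 2825 kg of glass exactly as shown in problem or answer.
Each material's LOI contribution:
  ZrSiO4: 289.2 × 0.001000 = 0.2892 kg
  Zinc oxide: 556.2 × 0.002000 = 1.112 kg
  ATH: 536.8 × 0.3463 = 185.9 kg
  CaSiO3: 474.0 × 0.003000 = 1.422 kg
  Silica sand: 1160 × 0.002000 = 2.320 kg
Total LOI = 191.0 kg
Glass = batch − LOI = 3016 − 191.0 = 2825 kg

LOI loss = 191.0 kg; glass = 2825 kg; yield = 93.67%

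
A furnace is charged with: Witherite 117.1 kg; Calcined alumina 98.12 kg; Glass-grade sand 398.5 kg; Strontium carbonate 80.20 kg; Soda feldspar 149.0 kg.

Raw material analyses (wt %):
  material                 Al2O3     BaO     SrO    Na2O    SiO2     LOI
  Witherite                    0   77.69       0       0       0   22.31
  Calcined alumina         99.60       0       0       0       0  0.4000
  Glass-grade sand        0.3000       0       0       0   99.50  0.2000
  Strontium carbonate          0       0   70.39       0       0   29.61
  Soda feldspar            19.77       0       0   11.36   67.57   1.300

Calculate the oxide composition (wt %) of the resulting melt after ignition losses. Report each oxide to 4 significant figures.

Glass mass = 789.9 kg (batch 842.9 − LOI 53.00).
Composition: Al2O3 16.25%, BaO 11.52%, SrO 7.147%, Na2O 2.143%, SiO2 62.94%

In-progress results are printed with 4-significant-digit rounding when written out. Each numeric step runs at full float precision at every stage; exactly one rounding lands on each reported number; the derived quantities, which include five oxide percentages, net glass mass, yield, totals, LOI, are recomputed in full precision, as written in question or answer, starting from the weights per 789.9 kg of glass.
What the batch supplies per oxide:
  Al2O3: 98.12·0.9960 + 398.5·0.003000 + 149.0·0.1977 = 128.4 kg
  BaO: 117.1·0.7769 = 90.97 kg
  SrO: 80.20·0.7039 = 56.45 kg
  Na2O: 149.0·0.1136 = 16.93 kg
  SiO2: 398.5·0.9950 + 149.0·0.6757 = 497.2 kg
LOI: 117.1·0.2231 + 98.12·0.004000 + 398.5·0.002000 + 80.20·0.2961 + 149.0·0.01300 = 53.00 kg
The glass mass, total less LOI, = 842.9 − 53.00 = 789.9 kg (the oxide masses sum to this)
each wt % is 100 × oxide ÷ glass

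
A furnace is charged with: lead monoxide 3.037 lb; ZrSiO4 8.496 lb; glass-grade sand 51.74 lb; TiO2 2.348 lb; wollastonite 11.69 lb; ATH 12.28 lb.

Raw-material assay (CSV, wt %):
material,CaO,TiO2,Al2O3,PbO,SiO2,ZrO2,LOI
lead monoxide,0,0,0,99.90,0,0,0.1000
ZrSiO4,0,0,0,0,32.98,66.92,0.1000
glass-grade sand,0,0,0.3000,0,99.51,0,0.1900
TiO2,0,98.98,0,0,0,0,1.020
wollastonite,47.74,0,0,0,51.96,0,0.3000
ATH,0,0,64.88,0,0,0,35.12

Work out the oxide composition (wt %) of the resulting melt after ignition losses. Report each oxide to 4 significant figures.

Glass mass = 85.11 lb (batch 89.59 − LOI 4.482).
Composition: CaO 6.557%, TiO2 2.731%, Al2O3 9.544%, PbO 3.565%, SiO2 70.92%, ZrO2 6.680%

All arithmetic maintains exact precision in all steps. Intermediates are shown (rounded to 4 significant figures) in the printout. Every reported figure is rounded exactly once; derived quantities are recomputed starting from the weights on 85.11 lb of glass in full precision (LOI, yield, the six compositions, totals, net glass mass) as they appear in problem or answer.
Delivered oxide masses:
  CaO: 11.69·0.4774 = 5.581 lb
  TiO2: 2.348·0.9898 = 2.324 lb
  Al2O3: 51.74·0.003000 + 12.28·0.6488 = 8.122 lb
  PbO: 3.037·0.9990 = 3.034 lb
  SiO2: 8.496·0.3298 + 51.74·0.9951 + 11.69·0.5196 = 60.36 lb
  ZrO2: 8.496·0.6692 = 5.686 lb
LOI: 3.037·0.001000 + 8.496·0.001000 + 51.74·0.001900 + 2.348·0.01020 + 11.69·0.003000 + 12.28·0.3512 = 4.482 lb
Net of LOI, the glass mass = 89.59 − 4.482 = 85.11 lb (the oxide masses sum to this)
wt % = oxide mass / glass mass × 100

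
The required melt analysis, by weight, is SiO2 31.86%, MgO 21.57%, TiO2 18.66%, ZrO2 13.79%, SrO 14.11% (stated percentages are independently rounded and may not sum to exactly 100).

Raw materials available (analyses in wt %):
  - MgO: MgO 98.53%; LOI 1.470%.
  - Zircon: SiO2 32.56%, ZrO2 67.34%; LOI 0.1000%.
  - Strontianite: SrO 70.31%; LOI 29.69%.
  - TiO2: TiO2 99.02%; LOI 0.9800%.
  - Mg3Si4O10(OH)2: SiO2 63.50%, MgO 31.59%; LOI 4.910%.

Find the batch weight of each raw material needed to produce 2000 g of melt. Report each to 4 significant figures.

Batch per 2000 g melt:
  MgO: 183.4 g
  Zircon: 409.6 g
  Strontianite: 401.4 g
  TiO2: 376.9 g
  Mg3Si4O10(OH)2: 793.5 g
Total batch = 2165 g; LOI loss = 164.9 g; yield = 92.38%

Mid-chain values are displayed with 4-significant-figure rounding between the steps. All internal work maintains full precision from first step to last. Every reported number is rounded exactly once — all derived quantities are recomputed at full precision (yield, glass mass, totals, LOI, five oxide percentages) using the weight values at 2000 g of glass, exactly as printed in the question or the answer.
Target masses of each oxide per 2000 g melt:
  SiO2: 31.86% × 2000 = 637.2 g
  MgO: 21.57% × 2000 = 431.4 g
  TiO2: 18.66% × 2000 = 373.2 g
  ZrO2: 13.79% × 2000 = 275.8 g
  SrO: 14.11% × 2000 = 282.2 g
Sums-versus-targets review given the weights on record, per the basis as stated (oxide sums agree with the targets exact up to rounding of places):
  SiO2: 409.6·0.3256 + 793.5·0.6350 = 637.2 g (target 637.2 g)
  MgO: 183.4·0.9853 + 793.5·0.3159 = 431.4 g (target 431.4 g)
  TiO2: 376.9·0.9902 = 373.2 g (target 373.2 g)
  ZrO2: 409.6·0.6734 = 275.8 g (target 275.8 g)
  SrO: 401.4·0.7031 = 282.2 g (target 282.2 g)
The glass-mass cross-check: whole batch net of LOI = 2000 g (the Σ of target masses is 2000 g; the stated basis being 2000 g — any gap is answer rounding).
Adding the batch up: Σ batch = 2165 g; Σ batch·LOI gives LOI loss = 164.9 g; yield, glass over the total, = 92.38%.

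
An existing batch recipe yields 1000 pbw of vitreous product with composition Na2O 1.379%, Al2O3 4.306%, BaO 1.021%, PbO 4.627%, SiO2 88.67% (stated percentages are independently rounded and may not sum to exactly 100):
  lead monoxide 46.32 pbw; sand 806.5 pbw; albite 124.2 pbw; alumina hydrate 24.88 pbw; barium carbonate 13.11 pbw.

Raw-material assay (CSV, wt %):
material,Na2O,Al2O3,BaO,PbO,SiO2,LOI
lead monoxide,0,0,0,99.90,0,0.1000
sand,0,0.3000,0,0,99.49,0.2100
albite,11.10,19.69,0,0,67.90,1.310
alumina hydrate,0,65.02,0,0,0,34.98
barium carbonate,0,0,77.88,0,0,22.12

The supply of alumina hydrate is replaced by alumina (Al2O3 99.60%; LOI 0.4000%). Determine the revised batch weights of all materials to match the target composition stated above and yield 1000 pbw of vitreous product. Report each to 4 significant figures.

Revised batch per 1000 pbw vitreous product:
  lead monoxide: 46.32 pbw
  sand: 806.5 pbw
  albite: 124.2 pbw
  alumina: 16.24 pbw
  barium carbonate: 13.11 pbw
Total batch = 1006 pbw; LOI loss = 6.332 pbw

Mid-chain values appear, with 4-significant-digit rounding, across the worked steps; the working math keeps full float precision all the way through — a single rounding completes every reported figure; derived quantities (totals, the five compositions, glass mass, LOI, the yield) are carried from the weighed amounts at 1000 pbw of glass in full float precision, as quoted within question or answer.
Oxide-by-oxide targets in 1000 pbw vitreous product:
  Na2O: 1.379% × 1000 = 13.79 pbw
  Al2O3: 4.306% × 1000 = 43.06 pbw
  BaO: 1.021% × 1000 = 10.21 pbw
  PbO: 4.627% × 1000 = 46.27 pbw
  SiO2: 88.67% × 1000 = 886.7 pbw
Mass-balance tally per oxide per the reported batch figures, for the quoted basis mass (sum by sum, the targets are met up to rounding of the answer):
  Na2O: 124.2·0.1110 = 13.79 pbw (target 13.79 pbw)
  Al2O3: 806.5·0.003000 + 124.2·0.1969 + 16.24·0.9960 = 43.05 pbw (target 43.06 pbw)
  BaO: 13.11·0.7788 = 10.21 pbw (target 10.21 pbw)
  PbO: 46.32·0.9990 = 46.27 pbw (target 46.27 pbw)
  SiO2: 806.5·0.9949 + 124.2·0.6790 = 886.7 pbw (target 886.7 pbw)
The glass-mass cross-check: batch total minus LOI = 1000 pbw (the targets, summed, come to 1000 pbw; the stated basis being 1000 pbw — gaps are rounding artifacts).
Adding the batch up: Σ batch = 1006 pbw; LOI removed, Σ of batch·LOI: 6.332 pbw; glass ÷ batch gives a yield of 99.37%.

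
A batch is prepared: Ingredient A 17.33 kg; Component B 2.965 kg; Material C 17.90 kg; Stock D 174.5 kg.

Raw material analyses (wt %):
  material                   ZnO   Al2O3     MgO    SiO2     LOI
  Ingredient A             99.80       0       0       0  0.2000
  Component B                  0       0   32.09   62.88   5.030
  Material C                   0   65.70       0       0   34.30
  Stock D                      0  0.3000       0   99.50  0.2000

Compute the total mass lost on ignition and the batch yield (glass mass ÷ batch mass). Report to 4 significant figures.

Working values are shown rounded off to 4 significant digits within the worked lines — the whole derivation keeps full float precision at all times. Every reported figure is rounded exactly once; all derived quantities (LOI, the totals, yield, net glass mass, the four compositions) are re-derived from the weighed amounts for 206.0 kg of glass in full float precision, as written in the problem or the answer.
LOI of each material in turn:
  Ingredient A: 17.33 × 0.002000 = 0.03466 kg
  Component B: 2.965 × 0.05030 = 0.1491 kg
  Material C: 17.90 × 0.3430 = 6.140 kg
  Stock D: 174.5 × 0.002000 = 0.3490 kg
Total LOI = 6.672 kg
Glass = batch − LOI = 212.7 − 6.672 = 206.0 kg

LOI loss = 6.672 kg; glass = 206.0 kg; yield = 96.86%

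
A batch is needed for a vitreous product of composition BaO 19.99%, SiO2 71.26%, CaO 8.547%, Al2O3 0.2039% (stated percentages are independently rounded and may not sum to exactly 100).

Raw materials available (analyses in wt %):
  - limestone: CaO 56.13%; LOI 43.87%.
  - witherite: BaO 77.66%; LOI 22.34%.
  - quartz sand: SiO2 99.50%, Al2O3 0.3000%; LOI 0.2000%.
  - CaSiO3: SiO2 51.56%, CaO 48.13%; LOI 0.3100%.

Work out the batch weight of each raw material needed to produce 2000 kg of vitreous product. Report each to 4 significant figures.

Batch per 2000 kg vitreous product:
  limestone: 183.7 kg
  witherite: 514.8 kg
  quartz sand: 1359 kg
  CaSiO3: 140.9 kg
Total batch = 2198 kg; LOI loss = 198.8 kg; yield = 90.96%

Every computation runs at full float precision at every stage — in-progress results are printed rounded off to 4 significant figures between the steps; each reported figure takes exactly one rounding; derived quantities (the totals, glass mass, the four compositions, ignition loss, the yield) are computed starting from the weights at 2000 kg of glass in full precision exactly as shown in the question or the answer.
Per-oxide target masses for 2000 kg vitreous product:
  BaO: 19.99% × 2000 = 399.8 kg
  SiO2: 71.26% × 2000 = 1425 kg
  CaO: 8.547% × 2000 = 170.9 kg
  Al2O3: 0.2039% × 2000 = 4.078 kg
Checking each oxide sum with the batch weights as given, on the stated basis (oxide sums agree with the targets once rounding is allowed for):
  BaO: 514.8·0.7766 = 399.8 kg (target 399.8 kg)
  SiO2: 1359·0.9950 + 140.9·0.5156 = 1425 kg (target 1425 kg)
  CaO: 183.7·0.5613 + 140.9·0.4813 = 170.9 kg (target 170.9 kg)
  Al2O3: 1359·0.003000 = 4.077 kg (target 4.078 kg)
The glass-mass cross-check: net batch after ignition = 2000 kg (the targets, summed, come to 2000 kg; against the stated basis, 2000 kg — rounding explains the deltas).
Total batch = Σ batch = 2198 kg; Σ batch·LOI gives LOI loss = 198.8 kg; yield = glass ÷ total batch = 90.96%.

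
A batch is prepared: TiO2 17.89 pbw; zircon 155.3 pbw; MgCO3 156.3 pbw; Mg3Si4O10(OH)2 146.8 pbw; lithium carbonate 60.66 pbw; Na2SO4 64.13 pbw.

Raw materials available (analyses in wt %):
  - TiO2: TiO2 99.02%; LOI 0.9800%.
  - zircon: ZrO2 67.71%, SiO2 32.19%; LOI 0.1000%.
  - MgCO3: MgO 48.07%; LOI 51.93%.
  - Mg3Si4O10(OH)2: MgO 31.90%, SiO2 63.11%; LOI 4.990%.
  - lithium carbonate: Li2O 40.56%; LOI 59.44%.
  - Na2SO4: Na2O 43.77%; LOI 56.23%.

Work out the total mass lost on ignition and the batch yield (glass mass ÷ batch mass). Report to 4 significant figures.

LOI loss = 160.9 pbw; glass = 440.1 pbw; yield = 73.23%

All arithmetic maintains full float precision through every step; intermediates are shown, rounded to four significant figures, in the working; exactly one rounding is applied to every reported figure; the derived quantities (totals, ignition loss, the six compositions, the yield, net glass mass) are re-derived at full float precision using the weight values per 440.1 pbw of glass, as quoted within the question or the answer.
Per-material ignition loss:
  TiO2: 17.89 × 0.009800 = 0.1753 pbw
  zircon: 155.3 × 0.001000 = 0.1553 pbw
  MgCO3: 156.3 × 0.5193 = 81.17 pbw
  Mg3Si4O10(OH)2: 146.8 × 0.04990 = 7.325 pbw
  lithium carbonate: 60.66 × 0.5944 = 36.06 pbw
  Na2SO4: 64.13 × 0.5623 = 36.06 pbw
Total LOI = 160.9 pbw
Glass = batch − LOI = 601.1 − 160.9 = 440.1 pbw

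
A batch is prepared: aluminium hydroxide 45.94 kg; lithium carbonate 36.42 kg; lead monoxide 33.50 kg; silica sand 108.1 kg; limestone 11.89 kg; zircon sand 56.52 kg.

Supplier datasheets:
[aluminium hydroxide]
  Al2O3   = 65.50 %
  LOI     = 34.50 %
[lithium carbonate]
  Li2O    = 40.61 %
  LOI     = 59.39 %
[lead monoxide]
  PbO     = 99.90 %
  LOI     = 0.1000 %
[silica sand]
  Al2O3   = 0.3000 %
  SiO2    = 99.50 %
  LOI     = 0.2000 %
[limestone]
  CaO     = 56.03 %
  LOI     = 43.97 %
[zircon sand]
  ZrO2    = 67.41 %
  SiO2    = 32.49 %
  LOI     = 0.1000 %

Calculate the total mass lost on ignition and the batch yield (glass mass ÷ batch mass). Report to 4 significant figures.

LOI loss = 43.01 kg; glass = 249.4 kg; yield = 85.29%

Full float precision is maintained all the way through. In-progress results are printed, rounded to 4 significant digits, alongside each step. A single rounding yields every reported figure — all derived quantities are rebuilt starting from the weights at 249.4 kg of glass in full float precision (six oxide percentages, the totals, LOI, yield, glass mass) precisely as stated by the problem or answer text.
LOI of each material in turn:
  aluminium hydroxide: 45.94 × 0.3450 = 15.85 kg
  lithium carbonate: 36.42 × 0.5939 = 21.63 kg
  lead monoxide: 33.50 × 0.001000 = 0.03350 kg
  silica sand: 108.1 × 0.002000 = 0.2162 kg
  limestone: 11.89 × 0.4397 = 5.228 kg
  zircon sand: 56.52 × 0.001000 = 0.05652 kg
Total LOI = 43.01 kg
Glass = batch − LOI = 292.4 − 43.01 = 249.4 kg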